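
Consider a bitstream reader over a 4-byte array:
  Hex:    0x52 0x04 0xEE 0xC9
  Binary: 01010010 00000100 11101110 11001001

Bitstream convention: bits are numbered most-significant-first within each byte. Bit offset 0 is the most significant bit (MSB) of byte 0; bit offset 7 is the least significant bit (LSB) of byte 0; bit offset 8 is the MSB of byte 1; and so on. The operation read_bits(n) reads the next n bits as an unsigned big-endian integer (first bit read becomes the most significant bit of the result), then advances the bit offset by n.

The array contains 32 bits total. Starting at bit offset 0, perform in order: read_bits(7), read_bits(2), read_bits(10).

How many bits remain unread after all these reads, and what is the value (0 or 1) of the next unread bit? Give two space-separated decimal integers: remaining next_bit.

Read 1: bits[0:7] width=7 -> value=41 (bin 0101001); offset now 7 = byte 0 bit 7; 25 bits remain
Read 2: bits[7:9] width=2 -> value=0 (bin 00); offset now 9 = byte 1 bit 1; 23 bits remain
Read 3: bits[9:19] width=10 -> value=39 (bin 0000100111); offset now 19 = byte 2 bit 3; 13 bits remain

Answer: 13 0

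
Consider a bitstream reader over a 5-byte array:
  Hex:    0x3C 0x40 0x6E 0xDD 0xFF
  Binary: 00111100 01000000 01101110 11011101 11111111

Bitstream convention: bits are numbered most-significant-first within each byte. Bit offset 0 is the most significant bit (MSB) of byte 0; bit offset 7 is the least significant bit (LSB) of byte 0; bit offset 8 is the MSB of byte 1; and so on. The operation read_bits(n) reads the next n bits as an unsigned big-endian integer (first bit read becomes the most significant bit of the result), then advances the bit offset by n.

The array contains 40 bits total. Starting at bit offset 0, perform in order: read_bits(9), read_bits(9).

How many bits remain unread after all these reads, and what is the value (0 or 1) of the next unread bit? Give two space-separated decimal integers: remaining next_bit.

Answer: 22 1

Derivation:
Read 1: bits[0:9] width=9 -> value=120 (bin 001111000); offset now 9 = byte 1 bit 1; 31 bits remain
Read 2: bits[9:18] width=9 -> value=257 (bin 100000001); offset now 18 = byte 2 bit 2; 22 bits remain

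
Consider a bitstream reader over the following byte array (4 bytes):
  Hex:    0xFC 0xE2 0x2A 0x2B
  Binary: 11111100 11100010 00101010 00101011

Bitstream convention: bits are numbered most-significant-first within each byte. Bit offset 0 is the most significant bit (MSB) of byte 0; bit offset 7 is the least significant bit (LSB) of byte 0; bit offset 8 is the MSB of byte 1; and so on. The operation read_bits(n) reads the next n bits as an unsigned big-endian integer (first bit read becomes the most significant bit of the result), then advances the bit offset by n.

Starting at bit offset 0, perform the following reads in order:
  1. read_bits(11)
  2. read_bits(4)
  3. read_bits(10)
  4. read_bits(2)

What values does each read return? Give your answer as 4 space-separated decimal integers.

Answer: 2023 1 84 1

Derivation:
Read 1: bits[0:11] width=11 -> value=2023 (bin 11111100111); offset now 11 = byte 1 bit 3; 21 bits remain
Read 2: bits[11:15] width=4 -> value=1 (bin 0001); offset now 15 = byte 1 bit 7; 17 bits remain
Read 3: bits[15:25] width=10 -> value=84 (bin 0001010100); offset now 25 = byte 3 bit 1; 7 bits remain
Read 4: bits[25:27] width=2 -> value=1 (bin 01); offset now 27 = byte 3 bit 3; 5 bits remain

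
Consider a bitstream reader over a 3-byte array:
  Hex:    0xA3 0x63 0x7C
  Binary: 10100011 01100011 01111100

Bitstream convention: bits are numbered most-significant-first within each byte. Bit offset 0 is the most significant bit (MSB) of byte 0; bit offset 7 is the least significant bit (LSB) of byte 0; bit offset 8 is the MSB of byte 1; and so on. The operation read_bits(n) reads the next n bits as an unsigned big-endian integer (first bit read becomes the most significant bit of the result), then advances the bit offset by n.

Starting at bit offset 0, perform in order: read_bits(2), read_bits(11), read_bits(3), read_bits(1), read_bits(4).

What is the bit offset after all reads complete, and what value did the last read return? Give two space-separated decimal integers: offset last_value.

Read 1: bits[0:2] width=2 -> value=2 (bin 10); offset now 2 = byte 0 bit 2; 22 bits remain
Read 2: bits[2:13] width=11 -> value=1132 (bin 10001101100); offset now 13 = byte 1 bit 5; 11 bits remain
Read 3: bits[13:16] width=3 -> value=3 (bin 011); offset now 16 = byte 2 bit 0; 8 bits remain
Read 4: bits[16:17] width=1 -> value=0 (bin 0); offset now 17 = byte 2 bit 1; 7 bits remain
Read 5: bits[17:21] width=4 -> value=15 (bin 1111); offset now 21 = byte 2 bit 5; 3 bits remain

Answer: 21 15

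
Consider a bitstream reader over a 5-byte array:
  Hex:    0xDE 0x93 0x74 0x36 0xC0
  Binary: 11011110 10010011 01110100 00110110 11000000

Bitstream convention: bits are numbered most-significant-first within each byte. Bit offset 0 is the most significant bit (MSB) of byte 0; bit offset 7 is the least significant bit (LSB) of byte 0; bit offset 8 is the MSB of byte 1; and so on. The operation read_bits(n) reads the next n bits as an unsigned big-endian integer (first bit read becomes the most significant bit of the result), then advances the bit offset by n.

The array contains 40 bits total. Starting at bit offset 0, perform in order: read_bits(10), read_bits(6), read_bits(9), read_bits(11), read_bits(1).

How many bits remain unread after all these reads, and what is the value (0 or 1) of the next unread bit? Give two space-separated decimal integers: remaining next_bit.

Read 1: bits[0:10] width=10 -> value=890 (bin 1101111010); offset now 10 = byte 1 bit 2; 30 bits remain
Read 2: bits[10:16] width=6 -> value=19 (bin 010011); offset now 16 = byte 2 bit 0; 24 bits remain
Read 3: bits[16:25] width=9 -> value=232 (bin 011101000); offset now 25 = byte 3 bit 1; 15 bits remain
Read 4: bits[25:36] width=11 -> value=876 (bin 01101101100); offset now 36 = byte 4 bit 4; 4 bits remain
Read 5: bits[36:37] width=1 -> value=0 (bin 0); offset now 37 = byte 4 bit 5; 3 bits remain

Answer: 3 0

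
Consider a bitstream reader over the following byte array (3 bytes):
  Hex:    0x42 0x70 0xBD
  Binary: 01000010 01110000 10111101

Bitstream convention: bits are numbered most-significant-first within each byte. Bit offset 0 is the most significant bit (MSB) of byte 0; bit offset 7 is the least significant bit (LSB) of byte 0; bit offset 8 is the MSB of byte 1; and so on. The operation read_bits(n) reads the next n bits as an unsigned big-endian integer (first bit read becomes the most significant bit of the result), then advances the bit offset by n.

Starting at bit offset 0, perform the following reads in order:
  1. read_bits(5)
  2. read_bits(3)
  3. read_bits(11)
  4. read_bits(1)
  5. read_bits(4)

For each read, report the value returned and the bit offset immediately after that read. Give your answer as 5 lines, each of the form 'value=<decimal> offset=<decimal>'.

Read 1: bits[0:5] width=5 -> value=8 (bin 01000); offset now 5 = byte 0 bit 5; 19 bits remain
Read 2: bits[5:8] width=3 -> value=2 (bin 010); offset now 8 = byte 1 bit 0; 16 bits remain
Read 3: bits[8:19] width=11 -> value=901 (bin 01110000101); offset now 19 = byte 2 bit 3; 5 bits remain
Read 4: bits[19:20] width=1 -> value=1 (bin 1); offset now 20 = byte 2 bit 4; 4 bits remain
Read 5: bits[20:24] width=4 -> value=13 (bin 1101); offset now 24 = byte 3 bit 0; 0 bits remain

Answer: value=8 offset=5
value=2 offset=8
value=901 offset=19
value=1 offset=20
value=13 offset=24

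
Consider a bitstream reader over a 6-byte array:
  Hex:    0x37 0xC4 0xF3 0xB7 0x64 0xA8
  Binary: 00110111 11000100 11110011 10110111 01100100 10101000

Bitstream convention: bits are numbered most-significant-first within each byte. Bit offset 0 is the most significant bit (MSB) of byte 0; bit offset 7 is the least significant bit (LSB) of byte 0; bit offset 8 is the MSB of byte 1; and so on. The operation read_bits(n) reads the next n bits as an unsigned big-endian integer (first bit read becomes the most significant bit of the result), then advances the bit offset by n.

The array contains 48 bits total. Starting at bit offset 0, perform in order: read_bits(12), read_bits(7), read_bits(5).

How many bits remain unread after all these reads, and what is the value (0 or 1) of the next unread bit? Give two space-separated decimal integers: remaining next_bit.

Answer: 24 1

Derivation:
Read 1: bits[0:12] width=12 -> value=892 (bin 001101111100); offset now 12 = byte 1 bit 4; 36 bits remain
Read 2: bits[12:19] width=7 -> value=39 (bin 0100111); offset now 19 = byte 2 bit 3; 29 bits remain
Read 3: bits[19:24] width=5 -> value=19 (bin 10011); offset now 24 = byte 3 bit 0; 24 bits remain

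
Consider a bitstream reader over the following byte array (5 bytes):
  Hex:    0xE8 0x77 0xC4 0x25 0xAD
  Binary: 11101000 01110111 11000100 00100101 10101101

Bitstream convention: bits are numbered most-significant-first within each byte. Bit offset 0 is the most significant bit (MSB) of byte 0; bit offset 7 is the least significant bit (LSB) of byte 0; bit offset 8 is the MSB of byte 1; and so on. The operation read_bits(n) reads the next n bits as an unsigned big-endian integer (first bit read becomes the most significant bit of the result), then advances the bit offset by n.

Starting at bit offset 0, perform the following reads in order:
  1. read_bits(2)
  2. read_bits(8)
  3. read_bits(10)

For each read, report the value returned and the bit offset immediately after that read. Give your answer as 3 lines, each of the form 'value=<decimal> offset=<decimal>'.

Answer: value=3 offset=2
value=161 offset=10
value=892 offset=20

Derivation:
Read 1: bits[0:2] width=2 -> value=3 (bin 11); offset now 2 = byte 0 bit 2; 38 bits remain
Read 2: bits[2:10] width=8 -> value=161 (bin 10100001); offset now 10 = byte 1 bit 2; 30 bits remain
Read 3: bits[10:20] width=10 -> value=892 (bin 1101111100); offset now 20 = byte 2 bit 4; 20 bits remain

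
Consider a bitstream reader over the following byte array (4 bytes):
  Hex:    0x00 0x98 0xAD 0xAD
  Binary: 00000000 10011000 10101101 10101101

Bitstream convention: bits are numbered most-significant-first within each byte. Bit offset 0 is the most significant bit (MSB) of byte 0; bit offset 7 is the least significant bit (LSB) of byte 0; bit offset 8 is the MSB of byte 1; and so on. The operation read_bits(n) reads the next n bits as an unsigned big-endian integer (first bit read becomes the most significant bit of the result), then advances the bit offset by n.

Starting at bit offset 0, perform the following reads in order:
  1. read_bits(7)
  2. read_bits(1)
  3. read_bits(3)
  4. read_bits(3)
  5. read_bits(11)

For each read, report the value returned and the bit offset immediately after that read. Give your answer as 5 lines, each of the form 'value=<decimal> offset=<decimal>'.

Answer: value=0 offset=7
value=0 offset=8
value=4 offset=11
value=6 offset=14
value=347 offset=25

Derivation:
Read 1: bits[0:7] width=7 -> value=0 (bin 0000000); offset now 7 = byte 0 bit 7; 25 bits remain
Read 2: bits[7:8] width=1 -> value=0 (bin 0); offset now 8 = byte 1 bit 0; 24 bits remain
Read 3: bits[8:11] width=3 -> value=4 (bin 100); offset now 11 = byte 1 bit 3; 21 bits remain
Read 4: bits[11:14] width=3 -> value=6 (bin 110); offset now 14 = byte 1 bit 6; 18 bits remain
Read 5: bits[14:25] width=11 -> value=347 (bin 00101011011); offset now 25 = byte 3 bit 1; 7 bits remain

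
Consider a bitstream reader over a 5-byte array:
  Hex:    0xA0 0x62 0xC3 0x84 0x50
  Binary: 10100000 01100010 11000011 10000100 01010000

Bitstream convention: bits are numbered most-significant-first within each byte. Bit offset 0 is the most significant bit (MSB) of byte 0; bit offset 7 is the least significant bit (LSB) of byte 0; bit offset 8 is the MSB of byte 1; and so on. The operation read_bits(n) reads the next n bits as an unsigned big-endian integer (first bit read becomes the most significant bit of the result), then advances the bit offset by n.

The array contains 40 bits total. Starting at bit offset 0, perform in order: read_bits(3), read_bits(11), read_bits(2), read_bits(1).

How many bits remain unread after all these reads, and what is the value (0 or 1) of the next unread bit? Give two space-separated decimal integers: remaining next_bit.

Answer: 23 1

Derivation:
Read 1: bits[0:3] width=3 -> value=5 (bin 101); offset now 3 = byte 0 bit 3; 37 bits remain
Read 2: bits[3:14] width=11 -> value=24 (bin 00000011000); offset now 14 = byte 1 bit 6; 26 bits remain
Read 3: bits[14:16] width=2 -> value=2 (bin 10); offset now 16 = byte 2 bit 0; 24 bits remain
Read 4: bits[16:17] width=1 -> value=1 (bin 1); offset now 17 = byte 2 bit 1; 23 bits remain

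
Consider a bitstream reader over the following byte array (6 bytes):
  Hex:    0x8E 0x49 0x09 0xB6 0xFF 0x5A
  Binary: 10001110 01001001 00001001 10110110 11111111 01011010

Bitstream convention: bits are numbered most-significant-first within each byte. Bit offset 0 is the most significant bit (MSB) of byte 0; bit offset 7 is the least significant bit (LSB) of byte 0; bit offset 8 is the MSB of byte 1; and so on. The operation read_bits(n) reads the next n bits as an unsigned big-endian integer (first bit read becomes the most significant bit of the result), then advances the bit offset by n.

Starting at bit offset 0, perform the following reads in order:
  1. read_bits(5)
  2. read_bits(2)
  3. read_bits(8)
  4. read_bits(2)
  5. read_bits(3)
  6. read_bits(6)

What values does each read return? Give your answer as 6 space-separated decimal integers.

Answer: 17 3 36 2 0 38

Derivation:
Read 1: bits[0:5] width=5 -> value=17 (bin 10001); offset now 5 = byte 0 bit 5; 43 bits remain
Read 2: bits[5:7] width=2 -> value=3 (bin 11); offset now 7 = byte 0 bit 7; 41 bits remain
Read 3: bits[7:15] width=8 -> value=36 (bin 00100100); offset now 15 = byte 1 bit 7; 33 bits remain
Read 4: bits[15:17] width=2 -> value=2 (bin 10); offset now 17 = byte 2 bit 1; 31 bits remain
Read 5: bits[17:20] width=3 -> value=0 (bin 000); offset now 20 = byte 2 bit 4; 28 bits remain
Read 6: bits[20:26] width=6 -> value=38 (bin 100110); offset now 26 = byte 3 bit 2; 22 bits remain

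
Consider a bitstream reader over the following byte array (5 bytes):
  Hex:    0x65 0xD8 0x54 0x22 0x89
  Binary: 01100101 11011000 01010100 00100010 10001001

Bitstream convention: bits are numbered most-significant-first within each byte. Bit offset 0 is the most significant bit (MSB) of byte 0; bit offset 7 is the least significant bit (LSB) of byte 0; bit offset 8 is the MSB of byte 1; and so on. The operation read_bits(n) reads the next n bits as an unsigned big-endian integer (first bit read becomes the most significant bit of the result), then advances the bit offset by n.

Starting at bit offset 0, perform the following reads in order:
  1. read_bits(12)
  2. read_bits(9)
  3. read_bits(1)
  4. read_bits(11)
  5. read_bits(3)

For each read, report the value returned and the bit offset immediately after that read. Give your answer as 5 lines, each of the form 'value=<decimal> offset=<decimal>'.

Answer: value=1629 offset=12
value=266 offset=21
value=1 offset=22
value=69 offset=33
value=0 offset=36

Derivation:
Read 1: bits[0:12] width=12 -> value=1629 (bin 011001011101); offset now 12 = byte 1 bit 4; 28 bits remain
Read 2: bits[12:21] width=9 -> value=266 (bin 100001010); offset now 21 = byte 2 bit 5; 19 bits remain
Read 3: bits[21:22] width=1 -> value=1 (bin 1); offset now 22 = byte 2 bit 6; 18 bits remain
Read 4: bits[22:33] width=11 -> value=69 (bin 00001000101); offset now 33 = byte 4 bit 1; 7 bits remain
Read 5: bits[33:36] width=3 -> value=0 (bin 000); offset now 36 = byte 4 bit 4; 4 bits remain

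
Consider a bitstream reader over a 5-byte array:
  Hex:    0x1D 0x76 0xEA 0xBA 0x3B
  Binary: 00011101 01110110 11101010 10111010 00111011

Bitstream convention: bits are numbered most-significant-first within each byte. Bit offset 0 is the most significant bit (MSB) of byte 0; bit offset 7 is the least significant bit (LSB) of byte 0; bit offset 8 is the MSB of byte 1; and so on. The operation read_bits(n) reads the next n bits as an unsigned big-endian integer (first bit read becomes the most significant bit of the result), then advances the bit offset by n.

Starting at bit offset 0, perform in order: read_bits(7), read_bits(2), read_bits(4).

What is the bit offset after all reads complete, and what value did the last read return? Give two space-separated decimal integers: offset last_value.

Answer: 13 14

Derivation:
Read 1: bits[0:7] width=7 -> value=14 (bin 0001110); offset now 7 = byte 0 bit 7; 33 bits remain
Read 2: bits[7:9] width=2 -> value=2 (bin 10); offset now 9 = byte 1 bit 1; 31 bits remain
Read 3: bits[9:13] width=4 -> value=14 (bin 1110); offset now 13 = byte 1 bit 5; 27 bits remain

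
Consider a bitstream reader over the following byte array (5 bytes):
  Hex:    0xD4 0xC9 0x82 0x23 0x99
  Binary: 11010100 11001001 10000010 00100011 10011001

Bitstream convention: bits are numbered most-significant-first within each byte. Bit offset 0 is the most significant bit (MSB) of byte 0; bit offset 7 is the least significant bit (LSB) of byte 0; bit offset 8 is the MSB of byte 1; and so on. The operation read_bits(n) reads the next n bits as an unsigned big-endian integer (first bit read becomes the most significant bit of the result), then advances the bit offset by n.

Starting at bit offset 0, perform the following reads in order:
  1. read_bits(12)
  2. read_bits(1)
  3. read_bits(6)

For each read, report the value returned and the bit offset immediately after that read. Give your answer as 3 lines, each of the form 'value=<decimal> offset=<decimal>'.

Answer: value=3404 offset=12
value=1 offset=13
value=12 offset=19

Derivation:
Read 1: bits[0:12] width=12 -> value=3404 (bin 110101001100); offset now 12 = byte 1 bit 4; 28 bits remain
Read 2: bits[12:13] width=1 -> value=1 (bin 1); offset now 13 = byte 1 bit 5; 27 bits remain
Read 3: bits[13:19] width=6 -> value=12 (bin 001100); offset now 19 = byte 2 bit 3; 21 bits remain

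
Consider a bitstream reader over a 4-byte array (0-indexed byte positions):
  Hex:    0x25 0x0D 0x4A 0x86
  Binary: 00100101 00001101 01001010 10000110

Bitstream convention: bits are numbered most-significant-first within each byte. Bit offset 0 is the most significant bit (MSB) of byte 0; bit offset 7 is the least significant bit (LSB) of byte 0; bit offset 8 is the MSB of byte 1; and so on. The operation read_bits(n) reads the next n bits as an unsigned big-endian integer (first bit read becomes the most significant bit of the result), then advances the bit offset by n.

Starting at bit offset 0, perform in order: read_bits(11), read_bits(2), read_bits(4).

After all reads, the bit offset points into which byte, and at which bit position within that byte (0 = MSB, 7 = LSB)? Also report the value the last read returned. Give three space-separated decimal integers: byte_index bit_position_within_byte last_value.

Answer: 2 1 10

Derivation:
Read 1: bits[0:11] width=11 -> value=296 (bin 00100101000); offset now 11 = byte 1 bit 3; 21 bits remain
Read 2: bits[11:13] width=2 -> value=1 (bin 01); offset now 13 = byte 1 bit 5; 19 bits remain
Read 3: bits[13:17] width=4 -> value=10 (bin 1010); offset now 17 = byte 2 bit 1; 15 bits remain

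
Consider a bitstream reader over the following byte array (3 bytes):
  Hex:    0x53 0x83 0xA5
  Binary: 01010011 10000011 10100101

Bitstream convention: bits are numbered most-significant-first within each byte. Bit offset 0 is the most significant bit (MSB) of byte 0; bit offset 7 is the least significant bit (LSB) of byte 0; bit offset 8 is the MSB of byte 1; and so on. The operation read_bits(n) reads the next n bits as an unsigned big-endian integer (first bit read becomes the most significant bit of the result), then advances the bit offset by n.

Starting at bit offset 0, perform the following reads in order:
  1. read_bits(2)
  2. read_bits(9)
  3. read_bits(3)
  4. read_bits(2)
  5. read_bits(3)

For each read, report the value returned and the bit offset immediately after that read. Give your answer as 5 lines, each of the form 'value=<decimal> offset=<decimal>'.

Answer: value=1 offset=2
value=156 offset=11
value=0 offset=14
value=3 offset=16
value=5 offset=19

Derivation:
Read 1: bits[0:2] width=2 -> value=1 (bin 01); offset now 2 = byte 0 bit 2; 22 bits remain
Read 2: bits[2:11] width=9 -> value=156 (bin 010011100); offset now 11 = byte 1 bit 3; 13 bits remain
Read 3: bits[11:14] width=3 -> value=0 (bin 000); offset now 14 = byte 1 bit 6; 10 bits remain
Read 4: bits[14:16] width=2 -> value=3 (bin 11); offset now 16 = byte 2 bit 0; 8 bits remain
Read 5: bits[16:19] width=3 -> value=5 (bin 101); offset now 19 = byte 2 bit 3; 5 bits remain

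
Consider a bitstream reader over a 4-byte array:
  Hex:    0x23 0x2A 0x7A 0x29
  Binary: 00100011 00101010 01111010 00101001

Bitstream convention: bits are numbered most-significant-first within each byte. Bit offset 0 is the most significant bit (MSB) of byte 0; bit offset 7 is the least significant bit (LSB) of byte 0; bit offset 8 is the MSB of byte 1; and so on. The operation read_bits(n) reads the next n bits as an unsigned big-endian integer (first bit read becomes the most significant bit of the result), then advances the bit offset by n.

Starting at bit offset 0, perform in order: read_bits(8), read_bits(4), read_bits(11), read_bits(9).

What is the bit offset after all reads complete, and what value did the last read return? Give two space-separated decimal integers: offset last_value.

Read 1: bits[0:8] width=8 -> value=35 (bin 00100011); offset now 8 = byte 1 bit 0; 24 bits remain
Read 2: bits[8:12] width=4 -> value=2 (bin 0010); offset now 12 = byte 1 bit 4; 20 bits remain
Read 3: bits[12:23] width=11 -> value=1341 (bin 10100111101); offset now 23 = byte 2 bit 7; 9 bits remain
Read 4: bits[23:32] width=9 -> value=41 (bin 000101001); offset now 32 = byte 4 bit 0; 0 bits remain

Answer: 32 41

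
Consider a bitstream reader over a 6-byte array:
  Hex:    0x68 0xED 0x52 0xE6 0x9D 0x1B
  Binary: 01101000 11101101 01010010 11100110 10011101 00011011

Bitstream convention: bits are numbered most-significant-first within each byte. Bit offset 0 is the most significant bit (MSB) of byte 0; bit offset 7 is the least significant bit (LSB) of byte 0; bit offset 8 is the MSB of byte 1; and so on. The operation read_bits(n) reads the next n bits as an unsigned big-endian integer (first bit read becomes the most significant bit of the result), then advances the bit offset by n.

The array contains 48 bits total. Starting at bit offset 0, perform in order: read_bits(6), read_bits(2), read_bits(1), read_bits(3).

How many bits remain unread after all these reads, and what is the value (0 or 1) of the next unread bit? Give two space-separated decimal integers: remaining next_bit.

Answer: 36 1

Derivation:
Read 1: bits[0:6] width=6 -> value=26 (bin 011010); offset now 6 = byte 0 bit 6; 42 bits remain
Read 2: bits[6:8] width=2 -> value=0 (bin 00); offset now 8 = byte 1 bit 0; 40 bits remain
Read 3: bits[8:9] width=1 -> value=1 (bin 1); offset now 9 = byte 1 bit 1; 39 bits remain
Read 4: bits[9:12] width=3 -> value=6 (bin 110); offset now 12 = byte 1 bit 4; 36 bits remain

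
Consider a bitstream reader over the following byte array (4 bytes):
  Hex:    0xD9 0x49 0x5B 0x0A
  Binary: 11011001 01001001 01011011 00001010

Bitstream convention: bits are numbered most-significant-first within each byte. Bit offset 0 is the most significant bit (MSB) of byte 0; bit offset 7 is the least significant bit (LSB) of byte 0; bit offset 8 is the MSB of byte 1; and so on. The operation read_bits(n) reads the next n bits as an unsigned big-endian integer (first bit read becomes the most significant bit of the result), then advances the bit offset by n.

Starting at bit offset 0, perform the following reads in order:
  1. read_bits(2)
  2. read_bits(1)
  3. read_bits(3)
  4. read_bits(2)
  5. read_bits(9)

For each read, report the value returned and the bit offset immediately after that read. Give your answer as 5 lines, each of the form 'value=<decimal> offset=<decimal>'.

Answer: value=3 offset=2
value=0 offset=3
value=6 offset=6
value=1 offset=8
value=146 offset=17

Derivation:
Read 1: bits[0:2] width=2 -> value=3 (bin 11); offset now 2 = byte 0 bit 2; 30 bits remain
Read 2: bits[2:3] width=1 -> value=0 (bin 0); offset now 3 = byte 0 bit 3; 29 bits remain
Read 3: bits[3:6] width=3 -> value=6 (bin 110); offset now 6 = byte 0 bit 6; 26 bits remain
Read 4: bits[6:8] width=2 -> value=1 (bin 01); offset now 8 = byte 1 bit 0; 24 bits remain
Read 5: bits[8:17] width=9 -> value=146 (bin 010010010); offset now 17 = byte 2 bit 1; 15 bits remain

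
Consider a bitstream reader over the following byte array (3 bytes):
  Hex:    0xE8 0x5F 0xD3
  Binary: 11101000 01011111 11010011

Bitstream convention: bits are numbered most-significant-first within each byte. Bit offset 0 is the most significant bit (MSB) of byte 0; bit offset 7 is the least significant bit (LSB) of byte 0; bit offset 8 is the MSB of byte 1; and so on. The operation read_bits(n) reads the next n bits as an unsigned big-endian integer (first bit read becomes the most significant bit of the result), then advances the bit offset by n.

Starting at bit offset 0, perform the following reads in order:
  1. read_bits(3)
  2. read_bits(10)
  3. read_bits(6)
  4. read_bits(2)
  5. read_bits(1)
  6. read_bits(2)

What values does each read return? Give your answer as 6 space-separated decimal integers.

Answer: 7 267 62 2 0 3

Derivation:
Read 1: bits[0:3] width=3 -> value=7 (bin 111); offset now 3 = byte 0 bit 3; 21 bits remain
Read 2: bits[3:13] width=10 -> value=267 (bin 0100001011); offset now 13 = byte 1 bit 5; 11 bits remain
Read 3: bits[13:19] width=6 -> value=62 (bin 111110); offset now 19 = byte 2 bit 3; 5 bits remain
Read 4: bits[19:21] width=2 -> value=2 (bin 10); offset now 21 = byte 2 bit 5; 3 bits remain
Read 5: bits[21:22] width=1 -> value=0 (bin 0); offset now 22 = byte 2 bit 6; 2 bits remain
Read 6: bits[22:24] width=2 -> value=3 (bin 11); offset now 24 = byte 3 bit 0; 0 bits remain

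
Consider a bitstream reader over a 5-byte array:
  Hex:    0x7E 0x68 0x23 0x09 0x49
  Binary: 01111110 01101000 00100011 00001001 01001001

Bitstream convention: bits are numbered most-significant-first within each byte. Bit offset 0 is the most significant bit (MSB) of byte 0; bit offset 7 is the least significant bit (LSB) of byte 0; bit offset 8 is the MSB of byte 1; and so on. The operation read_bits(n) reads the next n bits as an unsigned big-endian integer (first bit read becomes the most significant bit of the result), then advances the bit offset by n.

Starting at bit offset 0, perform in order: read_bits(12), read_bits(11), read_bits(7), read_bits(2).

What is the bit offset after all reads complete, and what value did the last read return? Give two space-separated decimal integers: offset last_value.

Answer: 32 1

Derivation:
Read 1: bits[0:12] width=12 -> value=2022 (bin 011111100110); offset now 12 = byte 1 bit 4; 28 bits remain
Read 2: bits[12:23] width=11 -> value=1041 (bin 10000010001); offset now 23 = byte 2 bit 7; 17 bits remain
Read 3: bits[23:30] width=7 -> value=66 (bin 1000010); offset now 30 = byte 3 bit 6; 10 bits remain
Read 4: bits[30:32] width=2 -> value=1 (bin 01); offset now 32 = byte 4 bit 0; 8 bits remain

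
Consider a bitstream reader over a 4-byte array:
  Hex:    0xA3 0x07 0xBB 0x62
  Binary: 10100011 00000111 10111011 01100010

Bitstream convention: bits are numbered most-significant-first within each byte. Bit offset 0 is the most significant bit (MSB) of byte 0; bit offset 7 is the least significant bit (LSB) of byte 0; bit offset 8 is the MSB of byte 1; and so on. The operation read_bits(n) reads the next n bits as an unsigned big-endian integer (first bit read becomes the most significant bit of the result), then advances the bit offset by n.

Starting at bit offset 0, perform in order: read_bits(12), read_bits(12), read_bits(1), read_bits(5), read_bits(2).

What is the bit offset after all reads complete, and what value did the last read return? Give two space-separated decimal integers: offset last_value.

Read 1: bits[0:12] width=12 -> value=2608 (bin 101000110000); offset now 12 = byte 1 bit 4; 20 bits remain
Read 2: bits[12:24] width=12 -> value=1979 (bin 011110111011); offset now 24 = byte 3 bit 0; 8 bits remain
Read 3: bits[24:25] width=1 -> value=0 (bin 0); offset now 25 = byte 3 bit 1; 7 bits remain
Read 4: bits[25:30] width=5 -> value=24 (bin 11000); offset now 30 = byte 3 bit 6; 2 bits remain
Read 5: bits[30:32] width=2 -> value=2 (bin 10); offset now 32 = byte 4 bit 0; 0 bits remain

Answer: 32 2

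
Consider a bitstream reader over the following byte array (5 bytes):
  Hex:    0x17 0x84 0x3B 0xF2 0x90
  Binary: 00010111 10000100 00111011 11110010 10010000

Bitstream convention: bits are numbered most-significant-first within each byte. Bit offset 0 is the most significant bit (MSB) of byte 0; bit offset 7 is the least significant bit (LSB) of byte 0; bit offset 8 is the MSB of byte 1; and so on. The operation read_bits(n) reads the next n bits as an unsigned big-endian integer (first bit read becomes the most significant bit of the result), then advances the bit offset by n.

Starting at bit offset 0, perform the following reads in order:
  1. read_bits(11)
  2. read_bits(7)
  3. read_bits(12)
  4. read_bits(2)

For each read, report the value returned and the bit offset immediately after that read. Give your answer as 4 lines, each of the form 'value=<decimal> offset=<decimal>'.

Answer: value=188 offset=11
value=16 offset=18
value=3836 offset=30
value=2 offset=32

Derivation:
Read 1: bits[0:11] width=11 -> value=188 (bin 00010111100); offset now 11 = byte 1 bit 3; 29 bits remain
Read 2: bits[11:18] width=7 -> value=16 (bin 0010000); offset now 18 = byte 2 bit 2; 22 bits remain
Read 3: bits[18:30] width=12 -> value=3836 (bin 111011111100); offset now 30 = byte 3 bit 6; 10 bits remain
Read 4: bits[30:32] width=2 -> value=2 (bin 10); offset now 32 = byte 4 bit 0; 8 bits remain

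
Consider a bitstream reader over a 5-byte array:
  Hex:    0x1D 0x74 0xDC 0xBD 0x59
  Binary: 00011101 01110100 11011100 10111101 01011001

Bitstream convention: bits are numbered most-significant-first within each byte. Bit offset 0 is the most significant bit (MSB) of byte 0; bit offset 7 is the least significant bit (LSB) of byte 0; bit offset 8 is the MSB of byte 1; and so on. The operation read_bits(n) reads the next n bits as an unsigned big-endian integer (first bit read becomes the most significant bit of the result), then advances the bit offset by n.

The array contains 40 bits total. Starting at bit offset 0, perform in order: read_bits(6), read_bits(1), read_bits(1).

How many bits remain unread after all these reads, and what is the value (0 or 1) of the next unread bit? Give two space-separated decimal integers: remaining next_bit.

Answer: 32 0

Derivation:
Read 1: bits[0:6] width=6 -> value=7 (bin 000111); offset now 6 = byte 0 bit 6; 34 bits remain
Read 2: bits[6:7] width=1 -> value=0 (bin 0); offset now 7 = byte 0 bit 7; 33 bits remain
Read 3: bits[7:8] width=1 -> value=1 (bin 1); offset now 8 = byte 1 bit 0; 32 bits remain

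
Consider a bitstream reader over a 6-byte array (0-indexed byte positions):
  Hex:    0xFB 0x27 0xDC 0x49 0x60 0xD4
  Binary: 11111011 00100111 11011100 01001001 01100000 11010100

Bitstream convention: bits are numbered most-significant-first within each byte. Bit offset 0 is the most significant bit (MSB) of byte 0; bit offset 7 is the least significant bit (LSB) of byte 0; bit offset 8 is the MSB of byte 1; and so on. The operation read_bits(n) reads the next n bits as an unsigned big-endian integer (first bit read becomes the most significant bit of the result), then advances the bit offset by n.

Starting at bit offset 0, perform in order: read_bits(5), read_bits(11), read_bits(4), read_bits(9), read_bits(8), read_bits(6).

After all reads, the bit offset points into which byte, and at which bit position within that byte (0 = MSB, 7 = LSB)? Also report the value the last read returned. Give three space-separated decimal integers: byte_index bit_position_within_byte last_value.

Answer: 5 3 6

Derivation:
Read 1: bits[0:5] width=5 -> value=31 (bin 11111); offset now 5 = byte 0 bit 5; 43 bits remain
Read 2: bits[5:16] width=11 -> value=807 (bin 01100100111); offset now 16 = byte 2 bit 0; 32 bits remain
Read 3: bits[16:20] width=4 -> value=13 (bin 1101); offset now 20 = byte 2 bit 4; 28 bits remain
Read 4: bits[20:29] width=9 -> value=393 (bin 110001001); offset now 29 = byte 3 bit 5; 19 bits remain
Read 5: bits[29:37] width=8 -> value=44 (bin 00101100); offset now 37 = byte 4 bit 5; 11 bits remain
Read 6: bits[37:43] width=6 -> value=6 (bin 000110); offset now 43 = byte 5 bit 3; 5 bits remain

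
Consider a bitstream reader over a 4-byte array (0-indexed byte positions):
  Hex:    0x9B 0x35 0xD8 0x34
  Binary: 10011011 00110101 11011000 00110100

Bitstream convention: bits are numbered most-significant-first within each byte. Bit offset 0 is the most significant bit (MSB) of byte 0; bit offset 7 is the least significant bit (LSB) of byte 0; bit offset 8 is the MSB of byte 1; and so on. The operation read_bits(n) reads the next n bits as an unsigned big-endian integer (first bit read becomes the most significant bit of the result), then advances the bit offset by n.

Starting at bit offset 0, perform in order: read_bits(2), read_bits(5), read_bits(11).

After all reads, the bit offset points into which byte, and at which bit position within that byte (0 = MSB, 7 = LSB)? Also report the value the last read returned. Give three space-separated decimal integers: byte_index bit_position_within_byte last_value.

Read 1: bits[0:2] width=2 -> value=2 (bin 10); offset now 2 = byte 0 bit 2; 30 bits remain
Read 2: bits[2:7] width=5 -> value=13 (bin 01101); offset now 7 = byte 0 bit 7; 25 bits remain
Read 3: bits[7:18] width=11 -> value=1239 (bin 10011010111); offset now 18 = byte 2 bit 2; 14 bits remain

Answer: 2 2 1239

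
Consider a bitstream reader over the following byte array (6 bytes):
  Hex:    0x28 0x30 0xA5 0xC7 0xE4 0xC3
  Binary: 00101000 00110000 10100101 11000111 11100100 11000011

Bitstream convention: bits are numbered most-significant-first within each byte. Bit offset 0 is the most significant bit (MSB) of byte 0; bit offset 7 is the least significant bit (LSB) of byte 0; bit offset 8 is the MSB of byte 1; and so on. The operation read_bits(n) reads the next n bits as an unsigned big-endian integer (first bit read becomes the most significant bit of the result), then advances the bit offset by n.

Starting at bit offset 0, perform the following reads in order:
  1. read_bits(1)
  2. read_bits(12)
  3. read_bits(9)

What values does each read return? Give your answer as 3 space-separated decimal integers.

Read 1: bits[0:1] width=1 -> value=0 (bin 0); offset now 1 = byte 0 bit 1; 47 bits remain
Read 2: bits[1:13] width=12 -> value=1286 (bin 010100000110); offset now 13 = byte 1 bit 5; 35 bits remain
Read 3: bits[13:22] width=9 -> value=41 (bin 000101001); offset now 22 = byte 2 bit 6; 26 bits remain

Answer: 0 1286 41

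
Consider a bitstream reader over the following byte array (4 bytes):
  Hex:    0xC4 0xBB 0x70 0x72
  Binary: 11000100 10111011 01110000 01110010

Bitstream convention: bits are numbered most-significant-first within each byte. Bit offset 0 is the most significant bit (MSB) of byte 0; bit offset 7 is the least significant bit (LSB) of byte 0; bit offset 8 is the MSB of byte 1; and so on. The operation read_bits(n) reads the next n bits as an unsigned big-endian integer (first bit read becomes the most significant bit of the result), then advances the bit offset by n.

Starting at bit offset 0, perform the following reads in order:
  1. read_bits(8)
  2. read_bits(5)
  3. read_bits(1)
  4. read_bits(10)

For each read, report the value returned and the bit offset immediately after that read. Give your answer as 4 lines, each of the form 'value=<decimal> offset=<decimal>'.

Answer: value=196 offset=8
value=23 offset=13
value=0 offset=14
value=880 offset=24

Derivation:
Read 1: bits[0:8] width=8 -> value=196 (bin 11000100); offset now 8 = byte 1 bit 0; 24 bits remain
Read 2: bits[8:13] width=5 -> value=23 (bin 10111); offset now 13 = byte 1 bit 5; 19 bits remain
Read 3: bits[13:14] width=1 -> value=0 (bin 0); offset now 14 = byte 1 bit 6; 18 bits remain
Read 4: bits[14:24] width=10 -> value=880 (bin 1101110000); offset now 24 = byte 3 bit 0; 8 bits remain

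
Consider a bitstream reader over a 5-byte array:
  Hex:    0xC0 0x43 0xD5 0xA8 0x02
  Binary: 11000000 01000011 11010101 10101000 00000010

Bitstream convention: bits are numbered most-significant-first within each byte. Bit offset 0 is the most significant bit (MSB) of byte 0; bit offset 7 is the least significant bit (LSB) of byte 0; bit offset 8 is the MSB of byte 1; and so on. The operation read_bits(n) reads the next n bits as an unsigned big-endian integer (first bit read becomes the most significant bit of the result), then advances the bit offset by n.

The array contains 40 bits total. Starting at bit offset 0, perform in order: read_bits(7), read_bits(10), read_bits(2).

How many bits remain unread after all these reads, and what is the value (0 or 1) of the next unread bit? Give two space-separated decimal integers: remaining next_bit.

Read 1: bits[0:7] width=7 -> value=96 (bin 1100000); offset now 7 = byte 0 bit 7; 33 bits remain
Read 2: bits[7:17] width=10 -> value=135 (bin 0010000111); offset now 17 = byte 2 bit 1; 23 bits remain
Read 3: bits[17:19] width=2 -> value=2 (bin 10); offset now 19 = byte 2 bit 3; 21 bits remain

Answer: 21 1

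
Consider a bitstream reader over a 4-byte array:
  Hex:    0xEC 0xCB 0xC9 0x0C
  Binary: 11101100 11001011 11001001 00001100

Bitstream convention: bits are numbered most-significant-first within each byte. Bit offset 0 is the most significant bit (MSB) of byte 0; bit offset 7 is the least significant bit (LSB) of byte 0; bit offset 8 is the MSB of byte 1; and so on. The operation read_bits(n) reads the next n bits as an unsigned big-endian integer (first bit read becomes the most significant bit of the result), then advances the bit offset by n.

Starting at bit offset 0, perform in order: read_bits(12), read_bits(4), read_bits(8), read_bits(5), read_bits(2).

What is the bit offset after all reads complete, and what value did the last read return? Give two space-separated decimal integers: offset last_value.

Read 1: bits[0:12] width=12 -> value=3788 (bin 111011001100); offset now 12 = byte 1 bit 4; 20 bits remain
Read 2: bits[12:16] width=4 -> value=11 (bin 1011); offset now 16 = byte 2 bit 0; 16 bits remain
Read 3: bits[16:24] width=8 -> value=201 (bin 11001001); offset now 24 = byte 3 bit 0; 8 bits remain
Read 4: bits[24:29] width=5 -> value=1 (bin 00001); offset now 29 = byte 3 bit 5; 3 bits remain
Read 5: bits[29:31] width=2 -> value=2 (bin 10); offset now 31 = byte 3 bit 7; 1 bits remain

Answer: 31 2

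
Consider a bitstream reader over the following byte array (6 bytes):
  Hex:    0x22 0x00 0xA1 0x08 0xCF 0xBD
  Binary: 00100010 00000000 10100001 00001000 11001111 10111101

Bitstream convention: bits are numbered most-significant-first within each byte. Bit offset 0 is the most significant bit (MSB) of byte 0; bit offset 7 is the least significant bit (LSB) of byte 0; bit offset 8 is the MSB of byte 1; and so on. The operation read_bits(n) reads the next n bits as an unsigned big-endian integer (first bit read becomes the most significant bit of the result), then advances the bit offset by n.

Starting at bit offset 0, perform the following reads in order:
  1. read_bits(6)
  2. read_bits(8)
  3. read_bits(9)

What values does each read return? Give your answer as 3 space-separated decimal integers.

Read 1: bits[0:6] width=6 -> value=8 (bin 001000); offset now 6 = byte 0 bit 6; 42 bits remain
Read 2: bits[6:14] width=8 -> value=128 (bin 10000000); offset now 14 = byte 1 bit 6; 34 bits remain
Read 3: bits[14:23] width=9 -> value=80 (bin 001010000); offset now 23 = byte 2 bit 7; 25 bits remain

Answer: 8 128 80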